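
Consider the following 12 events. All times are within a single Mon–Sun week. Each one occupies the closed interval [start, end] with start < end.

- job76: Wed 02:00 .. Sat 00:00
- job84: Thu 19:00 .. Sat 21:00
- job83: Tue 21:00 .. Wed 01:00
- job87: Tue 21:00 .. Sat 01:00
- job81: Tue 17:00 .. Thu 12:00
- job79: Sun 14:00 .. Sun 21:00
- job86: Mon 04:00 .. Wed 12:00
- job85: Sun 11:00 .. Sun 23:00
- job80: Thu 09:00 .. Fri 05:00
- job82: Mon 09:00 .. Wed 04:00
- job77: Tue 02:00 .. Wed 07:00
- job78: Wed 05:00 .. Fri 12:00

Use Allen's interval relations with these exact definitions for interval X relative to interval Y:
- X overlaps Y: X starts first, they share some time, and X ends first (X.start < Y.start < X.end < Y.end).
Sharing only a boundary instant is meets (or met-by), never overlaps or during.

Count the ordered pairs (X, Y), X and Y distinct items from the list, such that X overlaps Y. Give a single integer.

Checking all 132 ordered pairs for relation 'overlaps'; matching pairs in alphabetical order:
(job76, job84): job76 overlaps job84 ✓
(job77, job76): job77 overlaps job76 ✓
(job77, job78): job77 overlaps job78 ✓
(job77, job81): job77 overlaps job81 ✓
(job77, job87): job77 overlaps job87 ✓
(job78, job84): job78 overlaps job84 ✓
(job80, job84): job80 overlaps job84 ✓
(job81, job76): job81 overlaps job76 ✓
(job81, job78): job81 overlaps job78 ✓
(job81, job80): job81 overlaps job80 ✓
(job81, job87): job81 overlaps job87 ✓
(job82, job76): job82 overlaps job76 ✓
(job82, job77): job82 overlaps job77 ✓
(job82, job81): job82 overlaps job81 ✓
(job82, job87): job82 overlaps job87 ✓
(job86, job76): job86 overlaps job76 ✓
(job86, job78): job86 overlaps job78 ✓
(job86, job81): job86 overlaps job81 ✓
(job86, job87): job86 overlaps job87 ✓
(job87, job84): job87 overlaps job84 ✓
Count: 20.

20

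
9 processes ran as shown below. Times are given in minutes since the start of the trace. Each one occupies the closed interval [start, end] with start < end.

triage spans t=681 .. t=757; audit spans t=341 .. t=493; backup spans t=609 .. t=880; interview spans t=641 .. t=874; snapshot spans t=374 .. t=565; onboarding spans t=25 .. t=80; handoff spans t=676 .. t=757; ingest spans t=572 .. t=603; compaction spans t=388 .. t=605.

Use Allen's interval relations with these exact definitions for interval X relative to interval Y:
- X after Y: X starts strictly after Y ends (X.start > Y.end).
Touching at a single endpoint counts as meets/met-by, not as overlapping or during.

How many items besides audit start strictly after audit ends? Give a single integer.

5

Target audit = [t=341, t=493].
backup [t=609, t=880] → after → counts.
compaction [t=388, t=605] → overlapped-by → no.
handoff [t=676, t=757] → after → counts.
ingest [t=572, t=603] → after → counts.
interview [t=641, t=874] → after → counts.
onboarding [t=25, t=80] → before → no.
snapshot [t=374, t=565] → overlapped-by → no.
triage [t=681, t=757] → after → counts.
Total: 5.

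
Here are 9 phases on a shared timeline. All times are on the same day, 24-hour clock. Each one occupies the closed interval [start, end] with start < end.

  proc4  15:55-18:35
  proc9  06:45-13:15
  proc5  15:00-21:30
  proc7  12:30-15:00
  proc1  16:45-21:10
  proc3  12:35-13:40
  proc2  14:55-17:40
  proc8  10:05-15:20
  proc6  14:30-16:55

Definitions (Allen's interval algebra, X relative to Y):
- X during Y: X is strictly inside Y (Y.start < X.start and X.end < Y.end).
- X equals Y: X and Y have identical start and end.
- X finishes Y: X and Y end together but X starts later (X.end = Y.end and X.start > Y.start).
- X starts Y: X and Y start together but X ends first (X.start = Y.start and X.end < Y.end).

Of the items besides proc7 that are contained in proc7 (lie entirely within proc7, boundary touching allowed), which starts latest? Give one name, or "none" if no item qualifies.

proc3

Target proc7 = [12:30, 15:00].
proc1 [16:45, 21:10] → after → excluded.
proc2 [14:55, 17:40] → overlapped-by → excluded.
proc3 [12:35, 13:40] → during → candidate.
proc4 [15:55, 18:35] → after → excluded.
proc5 [15:00, 21:30] → met-by → excluded.
proc6 [14:30, 16:55] → overlapped-by → excluded.
proc8 [10:05, 15:20] → contains → excluded.
proc9 [06:45, 13:15] → overlaps → excluded.
Among candidates, latest start is 12:35 → proc3.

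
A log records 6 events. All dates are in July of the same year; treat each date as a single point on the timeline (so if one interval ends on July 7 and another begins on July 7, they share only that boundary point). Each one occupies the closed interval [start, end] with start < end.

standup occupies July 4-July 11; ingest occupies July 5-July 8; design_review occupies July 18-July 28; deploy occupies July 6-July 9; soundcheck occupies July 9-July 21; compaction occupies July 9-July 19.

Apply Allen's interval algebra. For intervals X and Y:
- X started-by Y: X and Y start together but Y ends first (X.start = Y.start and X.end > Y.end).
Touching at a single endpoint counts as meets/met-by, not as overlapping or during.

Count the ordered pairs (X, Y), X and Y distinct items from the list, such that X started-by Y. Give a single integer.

1

Checking all 30 ordered pairs for relation 'started-by'; matching pairs in alphabetical order:
(soundcheck, compaction): soundcheck started-by compaction ✓
Count: 1.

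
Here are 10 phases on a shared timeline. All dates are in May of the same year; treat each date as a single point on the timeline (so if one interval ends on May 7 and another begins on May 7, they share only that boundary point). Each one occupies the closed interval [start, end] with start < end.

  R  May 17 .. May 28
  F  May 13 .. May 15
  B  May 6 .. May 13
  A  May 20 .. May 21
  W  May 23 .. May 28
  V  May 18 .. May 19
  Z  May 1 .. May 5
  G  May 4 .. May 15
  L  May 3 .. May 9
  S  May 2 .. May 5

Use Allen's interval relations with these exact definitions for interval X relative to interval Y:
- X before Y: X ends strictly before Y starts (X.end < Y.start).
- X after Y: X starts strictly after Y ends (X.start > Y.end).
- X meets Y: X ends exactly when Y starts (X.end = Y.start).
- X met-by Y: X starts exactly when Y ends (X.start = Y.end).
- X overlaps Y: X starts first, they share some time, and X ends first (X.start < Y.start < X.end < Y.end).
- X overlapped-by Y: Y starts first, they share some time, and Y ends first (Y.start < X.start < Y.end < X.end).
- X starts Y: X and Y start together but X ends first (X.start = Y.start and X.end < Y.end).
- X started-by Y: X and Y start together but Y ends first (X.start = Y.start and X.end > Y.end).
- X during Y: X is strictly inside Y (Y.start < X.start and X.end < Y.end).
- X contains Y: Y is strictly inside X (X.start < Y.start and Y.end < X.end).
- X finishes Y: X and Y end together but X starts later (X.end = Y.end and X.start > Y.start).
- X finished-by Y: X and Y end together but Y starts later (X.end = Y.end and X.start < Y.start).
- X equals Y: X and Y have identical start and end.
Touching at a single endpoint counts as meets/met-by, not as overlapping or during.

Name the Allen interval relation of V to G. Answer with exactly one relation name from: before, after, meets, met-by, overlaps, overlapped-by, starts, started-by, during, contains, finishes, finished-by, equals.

after

V = [May 18, May 19]; G = [May 4, May 15].
Compare endpoints: V.start > G.start, V.start > G.end, V.end > G.start, V.end > G.end.
That pattern is 'after'.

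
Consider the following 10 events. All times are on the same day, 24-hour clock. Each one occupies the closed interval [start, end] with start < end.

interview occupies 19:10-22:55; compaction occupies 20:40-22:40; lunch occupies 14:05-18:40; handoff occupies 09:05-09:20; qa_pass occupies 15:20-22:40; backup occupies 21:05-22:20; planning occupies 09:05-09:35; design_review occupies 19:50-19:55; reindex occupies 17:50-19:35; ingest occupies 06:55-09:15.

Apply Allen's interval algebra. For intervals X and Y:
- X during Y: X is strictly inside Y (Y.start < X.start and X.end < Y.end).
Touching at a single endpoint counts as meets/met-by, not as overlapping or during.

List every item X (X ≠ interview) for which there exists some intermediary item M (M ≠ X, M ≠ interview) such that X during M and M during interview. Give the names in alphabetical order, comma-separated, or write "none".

Target interview = [19:10, 22:55].
Intermediaries M with M during interview: backup, compaction, design_review.
Via backup — items with X during backup: none.
Via compaction — items with X during compaction: backup.
Via design_review — items with X during design_review: none.
Union: backup.

backup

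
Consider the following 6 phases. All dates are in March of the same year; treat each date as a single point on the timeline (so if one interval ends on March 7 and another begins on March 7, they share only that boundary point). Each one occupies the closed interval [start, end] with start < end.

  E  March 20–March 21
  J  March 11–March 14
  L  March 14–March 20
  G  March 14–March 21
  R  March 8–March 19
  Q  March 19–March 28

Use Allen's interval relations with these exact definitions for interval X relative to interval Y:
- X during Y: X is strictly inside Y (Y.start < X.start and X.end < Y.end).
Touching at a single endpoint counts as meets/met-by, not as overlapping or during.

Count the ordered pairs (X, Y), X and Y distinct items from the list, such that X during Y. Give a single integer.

2

Checking all 30 ordered pairs for relation 'during'; matching pairs in alphabetical order:
(E, Q): E during Q ✓
(J, R): J during R ✓
Count: 2.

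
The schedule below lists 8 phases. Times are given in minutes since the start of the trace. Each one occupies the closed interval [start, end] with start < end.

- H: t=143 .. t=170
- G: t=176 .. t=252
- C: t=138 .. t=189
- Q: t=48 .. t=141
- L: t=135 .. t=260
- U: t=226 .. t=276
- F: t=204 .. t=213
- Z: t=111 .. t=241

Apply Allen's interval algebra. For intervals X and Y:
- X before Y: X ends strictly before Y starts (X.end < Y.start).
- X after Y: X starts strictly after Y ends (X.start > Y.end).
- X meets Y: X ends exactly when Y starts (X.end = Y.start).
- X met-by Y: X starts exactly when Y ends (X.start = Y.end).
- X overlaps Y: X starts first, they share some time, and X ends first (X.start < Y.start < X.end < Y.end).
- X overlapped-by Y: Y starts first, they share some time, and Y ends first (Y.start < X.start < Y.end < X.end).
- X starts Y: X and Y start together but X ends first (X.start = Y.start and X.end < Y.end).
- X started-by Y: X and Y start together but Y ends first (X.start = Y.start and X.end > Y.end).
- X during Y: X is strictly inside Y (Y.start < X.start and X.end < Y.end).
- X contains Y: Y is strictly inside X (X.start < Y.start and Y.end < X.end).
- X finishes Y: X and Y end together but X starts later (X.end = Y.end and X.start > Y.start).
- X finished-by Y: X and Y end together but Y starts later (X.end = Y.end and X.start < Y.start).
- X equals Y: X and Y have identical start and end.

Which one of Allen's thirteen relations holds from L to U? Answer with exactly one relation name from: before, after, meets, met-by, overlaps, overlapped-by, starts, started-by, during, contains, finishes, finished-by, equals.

L = [t=135, t=260]; U = [t=226, t=276].
Compare endpoints: L.start < U.start, L.start < U.end, L.end > U.start, L.end < U.end.
That pattern is 'overlaps'.

overlaps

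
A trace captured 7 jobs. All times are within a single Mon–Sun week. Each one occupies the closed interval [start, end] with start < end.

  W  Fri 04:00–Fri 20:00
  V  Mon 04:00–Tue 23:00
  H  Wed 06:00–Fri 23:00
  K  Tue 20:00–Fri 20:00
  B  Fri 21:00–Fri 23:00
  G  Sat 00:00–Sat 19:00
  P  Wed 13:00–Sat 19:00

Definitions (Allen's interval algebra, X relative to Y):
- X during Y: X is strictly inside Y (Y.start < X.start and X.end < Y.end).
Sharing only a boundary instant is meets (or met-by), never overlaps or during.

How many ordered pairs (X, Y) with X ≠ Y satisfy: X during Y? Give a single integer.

3

Checking all 42 ordered pairs for relation 'during'; matching pairs in alphabetical order:
(B, P): B during P ✓
(W, H): W during H ✓
(W, P): W during P ✓
Count: 3.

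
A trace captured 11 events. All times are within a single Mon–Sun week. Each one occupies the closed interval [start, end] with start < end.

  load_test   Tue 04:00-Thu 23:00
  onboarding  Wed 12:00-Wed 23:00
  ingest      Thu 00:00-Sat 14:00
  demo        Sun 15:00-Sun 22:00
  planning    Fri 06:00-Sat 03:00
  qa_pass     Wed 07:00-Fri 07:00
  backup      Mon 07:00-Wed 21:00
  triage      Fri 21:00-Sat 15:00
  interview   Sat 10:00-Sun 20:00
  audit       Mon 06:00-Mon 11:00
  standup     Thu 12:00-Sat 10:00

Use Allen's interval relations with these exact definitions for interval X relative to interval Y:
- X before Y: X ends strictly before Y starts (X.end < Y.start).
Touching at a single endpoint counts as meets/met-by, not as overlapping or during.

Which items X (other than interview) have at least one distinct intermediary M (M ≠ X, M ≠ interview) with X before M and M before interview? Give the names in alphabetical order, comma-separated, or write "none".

Target interview = [Sat 10:00, Sun 20:00].
Intermediaries M with M before interview: audit, backup, load_test, onboarding, planning, qa_pass.
Via audit — items with X before audit: none.
Via backup — items with X before backup: none.
Via load_test — items with X before load_test: audit.
Via onboarding — items with X before onboarding: audit.
Via planning — items with X before planning: audit, backup, load_test, onboarding.
Via qa_pass — items with X before qa_pass: audit.
Union: audit, backup, load_test, onboarding.

audit, backup, load_test, onboarding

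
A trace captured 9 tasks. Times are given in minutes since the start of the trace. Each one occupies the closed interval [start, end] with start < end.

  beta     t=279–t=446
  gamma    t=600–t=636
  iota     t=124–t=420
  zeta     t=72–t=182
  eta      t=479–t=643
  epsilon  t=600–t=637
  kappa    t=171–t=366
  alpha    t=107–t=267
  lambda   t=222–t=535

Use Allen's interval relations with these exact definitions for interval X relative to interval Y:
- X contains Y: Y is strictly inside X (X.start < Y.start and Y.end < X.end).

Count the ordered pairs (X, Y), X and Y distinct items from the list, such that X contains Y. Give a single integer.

4

Checking all 72 ordered pairs for relation 'contains'; matching pairs in alphabetical order:
(eta, epsilon): eta contains epsilon ✓
(eta, gamma): eta contains gamma ✓
(iota, kappa): iota contains kappa ✓
(lambda, beta): lambda contains beta ✓
Count: 4.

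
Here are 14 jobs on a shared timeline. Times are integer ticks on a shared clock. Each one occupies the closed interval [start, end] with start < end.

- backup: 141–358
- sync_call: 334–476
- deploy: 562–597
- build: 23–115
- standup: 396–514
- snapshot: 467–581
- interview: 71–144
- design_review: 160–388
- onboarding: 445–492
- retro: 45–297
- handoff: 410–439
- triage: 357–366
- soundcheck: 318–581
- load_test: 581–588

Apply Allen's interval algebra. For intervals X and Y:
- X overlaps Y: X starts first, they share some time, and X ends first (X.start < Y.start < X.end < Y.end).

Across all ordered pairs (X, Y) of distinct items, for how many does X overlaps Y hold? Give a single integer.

18

Checking all 182 ordered pairs for relation 'overlaps'; matching pairs in alphabetical order:
(backup, design_review): backup overlaps design_review ✓
(backup, soundcheck): backup overlaps soundcheck ✓
(backup, sync_call): backup overlaps sync_call ✓
(backup, triage): backup overlaps triage ✓
(build, interview): build overlaps interview ✓
(build, retro): build overlaps retro ✓
(design_review, soundcheck): design_review overlaps soundcheck ✓
(design_review, sync_call): design_review overlaps sync_call ✓
(interview, backup): interview overlaps backup ✓
(onboarding, snapshot): onboarding overlaps snapshot ✓
(retro, backup): retro overlaps backup ✓
(retro, design_review): retro overlaps design_review ✓
(snapshot, deploy): snapshot overlaps deploy ✓
(soundcheck, deploy): soundcheck overlaps deploy ✓
(standup, snapshot): standup overlaps snapshot ✓
(sync_call, onboarding): sync_call overlaps onboarding ✓
(sync_call, snapshot): sync_call overlaps snapshot ✓
(sync_call, standup): sync_call overlaps standup ✓
Count: 18.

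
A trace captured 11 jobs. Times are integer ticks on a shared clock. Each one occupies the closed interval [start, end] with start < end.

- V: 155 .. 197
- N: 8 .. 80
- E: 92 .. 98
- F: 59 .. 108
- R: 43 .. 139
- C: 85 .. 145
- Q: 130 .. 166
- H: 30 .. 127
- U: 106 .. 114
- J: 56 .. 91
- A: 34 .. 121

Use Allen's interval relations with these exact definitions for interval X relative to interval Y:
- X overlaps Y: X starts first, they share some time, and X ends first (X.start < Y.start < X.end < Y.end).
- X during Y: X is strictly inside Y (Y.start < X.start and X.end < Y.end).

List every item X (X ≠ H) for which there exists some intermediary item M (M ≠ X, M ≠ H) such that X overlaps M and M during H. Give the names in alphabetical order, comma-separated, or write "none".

F, J, N

Target H = [30, 127].
Intermediaries M with M during H: A, E, F, J, U.
Via A — items with X overlaps A: N.
Via E — items with X overlaps E: none.
Via F — items with X overlaps F: J, N.
Via J — items with X overlaps J: N.
Via U — items with X overlaps U: F.
Union: F, J, N.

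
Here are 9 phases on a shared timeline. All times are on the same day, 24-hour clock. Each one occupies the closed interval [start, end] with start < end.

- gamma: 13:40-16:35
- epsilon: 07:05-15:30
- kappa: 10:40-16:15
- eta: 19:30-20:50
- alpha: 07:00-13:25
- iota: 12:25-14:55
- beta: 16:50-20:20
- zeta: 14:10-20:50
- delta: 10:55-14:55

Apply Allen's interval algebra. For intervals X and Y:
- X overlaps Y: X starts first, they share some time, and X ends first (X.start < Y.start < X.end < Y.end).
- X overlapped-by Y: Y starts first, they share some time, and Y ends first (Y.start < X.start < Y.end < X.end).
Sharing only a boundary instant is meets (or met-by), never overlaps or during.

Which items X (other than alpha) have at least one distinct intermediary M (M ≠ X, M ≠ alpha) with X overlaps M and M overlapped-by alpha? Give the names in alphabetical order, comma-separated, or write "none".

epsilon

Target alpha = [07:00, 13:25].
Intermediaries M with M overlapped-by alpha: delta, epsilon, iota, kappa.
Via delta — items with X overlaps delta: none.
Via epsilon — items with X overlaps epsilon: none.
Via iota — items with X overlaps iota: none.
Via kappa — items with X overlaps kappa: epsilon.
Union: epsilon.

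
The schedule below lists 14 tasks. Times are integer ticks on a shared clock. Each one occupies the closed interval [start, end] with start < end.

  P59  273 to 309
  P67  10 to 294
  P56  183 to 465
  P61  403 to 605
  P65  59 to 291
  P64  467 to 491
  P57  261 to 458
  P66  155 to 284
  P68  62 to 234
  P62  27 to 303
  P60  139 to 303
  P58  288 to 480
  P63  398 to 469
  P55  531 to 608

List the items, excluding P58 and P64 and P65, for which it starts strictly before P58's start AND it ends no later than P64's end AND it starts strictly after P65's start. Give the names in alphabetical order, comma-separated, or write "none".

Conditions: its start is strictly before P58's start (X.start < 288) AND its end is no later than P64's end (X.end <= 491) AND its start is strictly after P65's start (X.start > 59).
P55: start 531 < 288? ✗; end 608 <= 491? ✗; start 531 > 59? ✓ → no.
P56: start 183 < 288? ✓; end 465 <= 491? ✓; start 183 > 59? ✓ → yes.
P57: start 261 < 288? ✓; end 458 <= 491? ✓; start 261 > 59? ✓ → yes.
P59: start 273 < 288? ✓; end 309 <= 491? ✓; start 273 > 59? ✓ → yes.
P60: start 139 < 288? ✓; end 303 <= 491? ✓; start 139 > 59? ✓ → yes.
P61: start 403 < 288? ✗; end 605 <= 491? ✗; start 403 > 59? ✓ → no.
P62: start 27 < 288? ✓; end 303 <= 491? ✓; start 27 > 59? ✗ → no.
P63: start 398 < 288? ✗; end 469 <= 491? ✓; start 398 > 59? ✓ → no.
P66: start 155 < 288? ✓; end 284 <= 491? ✓; start 155 > 59? ✓ → yes.
P67: start 10 < 288? ✓; end 294 <= 491? ✓; start 10 > 59? ✗ → no.
P68: start 62 < 288? ✓; end 234 <= 491? ✓; start 62 > 59? ✓ → yes.
Result: P56, P57, P59, P60, P66, P68.

P56, P57, P59, P60, P66, P68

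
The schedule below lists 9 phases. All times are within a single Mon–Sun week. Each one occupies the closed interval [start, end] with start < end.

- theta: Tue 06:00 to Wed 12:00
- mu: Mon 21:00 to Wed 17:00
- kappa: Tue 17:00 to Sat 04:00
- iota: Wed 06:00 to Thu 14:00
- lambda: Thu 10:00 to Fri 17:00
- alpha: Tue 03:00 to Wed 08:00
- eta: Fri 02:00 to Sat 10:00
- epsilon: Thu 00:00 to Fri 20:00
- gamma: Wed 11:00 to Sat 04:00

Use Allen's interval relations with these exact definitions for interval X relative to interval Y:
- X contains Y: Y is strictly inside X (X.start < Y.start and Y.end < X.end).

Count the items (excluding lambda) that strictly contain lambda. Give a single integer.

3

Target lambda = [Thu 10:00, Fri 17:00].
alpha [Tue 03:00, Wed 08:00] → before → no.
epsilon [Thu 00:00, Fri 20:00] → contains → counts.
eta [Fri 02:00, Sat 10:00] → overlapped-by → no.
gamma [Wed 11:00, Sat 04:00] → contains → counts.
iota [Wed 06:00, Thu 14:00] → overlaps → no.
kappa [Tue 17:00, Sat 04:00] → contains → counts.
mu [Mon 21:00, Wed 17:00] → before → no.
theta [Tue 06:00, Wed 12:00] → before → no.
Total: 3.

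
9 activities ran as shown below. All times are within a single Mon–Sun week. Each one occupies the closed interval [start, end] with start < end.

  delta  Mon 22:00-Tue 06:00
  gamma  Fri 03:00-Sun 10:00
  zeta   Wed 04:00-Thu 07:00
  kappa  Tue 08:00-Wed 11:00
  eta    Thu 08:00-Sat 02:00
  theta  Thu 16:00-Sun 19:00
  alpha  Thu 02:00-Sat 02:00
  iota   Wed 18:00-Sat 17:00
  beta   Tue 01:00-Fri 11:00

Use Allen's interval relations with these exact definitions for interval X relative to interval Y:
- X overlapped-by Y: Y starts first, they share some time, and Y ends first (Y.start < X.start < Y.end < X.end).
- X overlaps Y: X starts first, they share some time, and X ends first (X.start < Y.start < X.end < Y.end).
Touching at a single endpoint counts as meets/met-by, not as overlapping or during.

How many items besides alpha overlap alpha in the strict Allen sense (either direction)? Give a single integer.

4

Target alpha = [Thu 02:00, Sat 02:00].
beta [Tue 01:00, Fri 11:00] → overlaps → counts.
delta [Mon 22:00, Tue 06:00] → before → no.
eta [Thu 08:00, Sat 02:00] → finishes → no.
gamma [Fri 03:00, Sun 10:00] → overlapped-by → counts.
iota [Wed 18:00, Sat 17:00] → contains → no.
kappa [Tue 08:00, Wed 11:00] → before → no.
theta [Thu 16:00, Sun 19:00] → overlapped-by → counts.
zeta [Wed 04:00, Thu 07:00] → overlaps → counts.
Total: 4.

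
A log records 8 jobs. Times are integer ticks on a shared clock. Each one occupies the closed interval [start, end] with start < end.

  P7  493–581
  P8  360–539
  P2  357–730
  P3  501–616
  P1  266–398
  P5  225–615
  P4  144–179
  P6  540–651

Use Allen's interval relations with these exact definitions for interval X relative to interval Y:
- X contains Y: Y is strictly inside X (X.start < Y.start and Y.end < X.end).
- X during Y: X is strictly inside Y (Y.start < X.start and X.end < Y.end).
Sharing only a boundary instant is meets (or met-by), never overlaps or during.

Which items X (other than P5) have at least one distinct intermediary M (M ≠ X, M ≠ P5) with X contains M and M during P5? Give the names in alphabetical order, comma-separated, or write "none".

P2

Target P5 = [225, 615].
Intermediaries M with M during P5: P1, P7, P8.
Via P1 — items with X contains P1: none.
Via P7 — items with X contains P7: P2.
Via P8 — items with X contains P8: P2.
Union: P2.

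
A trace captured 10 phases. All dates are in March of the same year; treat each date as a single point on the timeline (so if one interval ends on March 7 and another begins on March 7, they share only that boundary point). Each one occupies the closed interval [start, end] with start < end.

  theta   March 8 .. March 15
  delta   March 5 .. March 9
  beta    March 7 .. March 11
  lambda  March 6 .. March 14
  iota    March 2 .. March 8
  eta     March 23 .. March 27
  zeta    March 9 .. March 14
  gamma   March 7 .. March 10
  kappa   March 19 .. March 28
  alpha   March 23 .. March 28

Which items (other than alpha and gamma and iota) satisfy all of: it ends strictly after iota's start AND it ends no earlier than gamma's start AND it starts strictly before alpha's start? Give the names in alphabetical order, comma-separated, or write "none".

Conditions: its end is strictly after iota's start (X.end > March 2) AND its end is no earlier than gamma's start (X.end >= March 7) AND its start is strictly before alpha's start (X.start < March 23).
beta: end March 11 > March 2? ✓; end March 11 >= March 7? ✓; start March 7 < March 23? ✓ → yes.
delta: end March 9 > March 2? ✓; end March 9 >= March 7? ✓; start March 5 < March 23? ✓ → yes.
eta: end March 27 > March 2? ✓; end March 27 >= March 7? ✓; start March 23 < March 23? ✗ → no.
kappa: end March 28 > March 2? ✓; end March 28 >= March 7? ✓; start March 19 < March 23? ✓ → yes.
lambda: end March 14 > March 2? ✓; end March 14 >= March 7? ✓; start March 6 < March 23? ✓ → yes.
theta: end March 15 > March 2? ✓; end March 15 >= March 7? ✓; start March 8 < March 23? ✓ → yes.
zeta: end March 14 > March 2? ✓; end March 14 >= March 7? ✓; start March 9 < March 23? ✓ → yes.
Result: beta, delta, kappa, lambda, theta, zeta.

beta, delta, kappa, lambda, theta, zeta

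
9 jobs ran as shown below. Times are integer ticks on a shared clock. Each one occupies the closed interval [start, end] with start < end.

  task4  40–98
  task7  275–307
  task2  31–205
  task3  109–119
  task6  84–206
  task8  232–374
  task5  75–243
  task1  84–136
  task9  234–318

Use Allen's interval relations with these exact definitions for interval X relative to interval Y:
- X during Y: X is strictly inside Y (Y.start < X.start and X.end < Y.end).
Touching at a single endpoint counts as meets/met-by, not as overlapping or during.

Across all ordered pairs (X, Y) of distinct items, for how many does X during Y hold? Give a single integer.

11

Checking all 72 ordered pairs for relation 'during'; matching pairs in alphabetical order:
(task1, task2): task1 during task2 ✓
(task1, task5): task1 during task5 ✓
(task3, task1): task3 during task1 ✓
(task3, task2): task3 during task2 ✓
(task3, task5): task3 during task5 ✓
(task3, task6): task3 during task6 ✓
(task4, task2): task4 during task2 ✓
(task6, task5): task6 during task5 ✓
(task7, task8): task7 during task8 ✓
(task7, task9): task7 during task9 ✓
(task9, task8): task9 during task8 ✓
Count: 11.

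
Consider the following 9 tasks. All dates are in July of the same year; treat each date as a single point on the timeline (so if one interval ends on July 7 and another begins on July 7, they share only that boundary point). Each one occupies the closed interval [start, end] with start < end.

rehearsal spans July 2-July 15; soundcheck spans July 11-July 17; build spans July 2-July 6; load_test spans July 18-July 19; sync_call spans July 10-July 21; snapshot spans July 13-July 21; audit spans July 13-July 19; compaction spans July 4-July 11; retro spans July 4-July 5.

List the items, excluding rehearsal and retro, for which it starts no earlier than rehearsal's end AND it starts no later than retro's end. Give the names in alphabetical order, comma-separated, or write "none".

none

Conditions: its start is no earlier than rehearsal's end (X.start >= July 15) AND its start is no later than retro's end (X.start <= July 5).
audit: start July 13 >= July 15? ✗; start July 13 <= July 5? ✗ → no.
build: start July 2 >= July 15? ✗; start July 2 <= July 5? ✓ → no.
compaction: start July 4 >= July 15? ✗; start July 4 <= July 5? ✓ → no.
load_test: start July 18 >= July 15? ✓; start July 18 <= July 5? ✗ → no.
snapshot: start July 13 >= July 15? ✗; start July 13 <= July 5? ✗ → no.
soundcheck: start July 11 >= July 15? ✗; start July 11 <= July 5? ✗ → no.
sync_call: start July 10 >= July 15? ✗; start July 10 <= July 5? ✗ → no.
Result: none.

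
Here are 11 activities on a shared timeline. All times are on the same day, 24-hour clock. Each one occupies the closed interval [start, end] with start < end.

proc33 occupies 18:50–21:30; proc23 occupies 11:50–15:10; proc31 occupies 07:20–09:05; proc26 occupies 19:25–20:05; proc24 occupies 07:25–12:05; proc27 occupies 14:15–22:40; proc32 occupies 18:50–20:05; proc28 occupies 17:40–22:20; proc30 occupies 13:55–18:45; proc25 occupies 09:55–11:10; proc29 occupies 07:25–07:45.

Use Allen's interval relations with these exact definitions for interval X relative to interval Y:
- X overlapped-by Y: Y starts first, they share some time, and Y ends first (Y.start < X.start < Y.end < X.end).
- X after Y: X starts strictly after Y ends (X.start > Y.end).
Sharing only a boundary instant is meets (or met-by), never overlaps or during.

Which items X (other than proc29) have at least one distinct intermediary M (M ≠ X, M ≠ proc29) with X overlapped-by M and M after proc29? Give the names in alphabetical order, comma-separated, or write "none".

Target proc29 = [07:25, 07:45].
Intermediaries M with M after proc29: proc23, proc25, proc26, proc27, proc28, proc30, proc32, proc33.
Via proc23 — items with X overlapped-by proc23: proc27, proc30.
Via proc25 — items with X overlapped-by proc25: none.
Via proc26 — items with X overlapped-by proc26: none.
Via proc27 — items with X overlapped-by proc27: none.
Via proc28 — items with X overlapped-by proc28: none.
Via proc30 — items with X overlapped-by proc30: proc27, proc28.
Via proc32 — items with X overlapped-by proc32: none.
Via proc33 — items with X overlapped-by proc33: none.
Union: proc27, proc28, proc30.

proc27, proc28, proc30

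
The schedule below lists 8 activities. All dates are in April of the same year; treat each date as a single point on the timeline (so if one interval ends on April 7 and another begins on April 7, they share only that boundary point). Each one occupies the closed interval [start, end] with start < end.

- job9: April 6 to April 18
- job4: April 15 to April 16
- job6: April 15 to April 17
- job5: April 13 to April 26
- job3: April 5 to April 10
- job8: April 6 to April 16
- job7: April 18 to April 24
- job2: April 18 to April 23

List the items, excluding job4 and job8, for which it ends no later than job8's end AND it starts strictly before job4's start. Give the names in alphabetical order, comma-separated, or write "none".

job3

Conditions: its end is no later than job8's end (X.end <= April 16) AND its start is strictly before job4's start (X.start < April 15).
job2: end April 23 <= April 16? ✗; start April 18 < April 15? ✗ → no.
job3: end April 10 <= April 16? ✓; start April 5 < April 15? ✓ → yes.
job5: end April 26 <= April 16? ✗; start April 13 < April 15? ✓ → no.
job6: end April 17 <= April 16? ✗; start April 15 < April 15? ✗ → no.
job7: end April 24 <= April 16? ✗; start April 18 < April 15? ✗ → no.
job9: end April 18 <= April 16? ✗; start April 6 < April 15? ✓ → no.
Result: job3.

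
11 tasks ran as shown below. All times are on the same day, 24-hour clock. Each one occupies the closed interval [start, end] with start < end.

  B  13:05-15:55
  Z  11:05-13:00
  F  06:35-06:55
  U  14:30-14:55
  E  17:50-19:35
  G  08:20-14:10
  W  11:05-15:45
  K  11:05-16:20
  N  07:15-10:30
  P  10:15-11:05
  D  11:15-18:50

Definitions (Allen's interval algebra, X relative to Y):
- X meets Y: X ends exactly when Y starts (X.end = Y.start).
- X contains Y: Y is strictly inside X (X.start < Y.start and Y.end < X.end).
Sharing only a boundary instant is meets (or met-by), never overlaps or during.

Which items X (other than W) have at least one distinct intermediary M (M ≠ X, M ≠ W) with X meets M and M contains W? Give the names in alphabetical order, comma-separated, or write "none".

Target W = [11:05, 15:45].
Intermediaries M with M contains W: none.
Union: none.

none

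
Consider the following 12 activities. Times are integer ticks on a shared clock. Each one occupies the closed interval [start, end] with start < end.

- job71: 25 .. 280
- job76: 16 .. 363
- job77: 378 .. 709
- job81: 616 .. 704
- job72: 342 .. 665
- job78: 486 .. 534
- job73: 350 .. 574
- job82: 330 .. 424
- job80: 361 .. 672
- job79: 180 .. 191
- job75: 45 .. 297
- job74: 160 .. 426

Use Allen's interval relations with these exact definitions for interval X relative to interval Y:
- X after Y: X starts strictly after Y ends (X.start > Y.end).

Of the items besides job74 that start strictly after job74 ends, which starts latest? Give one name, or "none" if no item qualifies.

job81

Target job74 = [160, 426].
job71 [25, 280] → overlaps → excluded.
job72 [342, 665] → overlapped-by → excluded.
job73 [350, 574] → overlapped-by → excluded.
job75 [45, 297] → overlaps → excluded.
job76 [16, 363] → overlaps → excluded.
job77 [378, 709] → overlapped-by → excluded.
job78 [486, 534] → after → candidate.
job79 [180, 191] → during → excluded.
job80 [361, 672] → overlapped-by → excluded.
job81 [616, 704] → after → candidate.
job82 [330, 424] → during → excluded.
Among candidates, latest start is 616 → job81.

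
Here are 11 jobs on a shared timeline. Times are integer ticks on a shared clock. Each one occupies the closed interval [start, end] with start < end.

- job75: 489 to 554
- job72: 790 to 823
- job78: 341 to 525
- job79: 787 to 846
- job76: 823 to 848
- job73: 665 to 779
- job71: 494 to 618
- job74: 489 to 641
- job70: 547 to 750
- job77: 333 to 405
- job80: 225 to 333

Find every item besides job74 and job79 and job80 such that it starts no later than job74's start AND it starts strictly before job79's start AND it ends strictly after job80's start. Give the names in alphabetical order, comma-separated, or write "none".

Conditions: its start is no later than job74's start (X.start <= 489) AND its start is strictly before job79's start (X.start < 787) AND its end is strictly after job80's start (X.end > 225).
job70: start 547 <= 489? ✗; start 547 < 787? ✓; end 750 > 225? ✓ → no.
job71: start 494 <= 489? ✗; start 494 < 787? ✓; end 618 > 225? ✓ → no.
job72: start 790 <= 489? ✗; start 790 < 787? ✗; end 823 > 225? ✓ → no.
job73: start 665 <= 489? ✗; start 665 < 787? ✓; end 779 > 225? ✓ → no.
job75: start 489 <= 489? ✓; start 489 < 787? ✓; end 554 > 225? ✓ → yes.
job76: start 823 <= 489? ✗; start 823 < 787? ✗; end 848 > 225? ✓ → no.
job77: start 333 <= 489? ✓; start 333 < 787? ✓; end 405 > 225? ✓ → yes.
job78: start 341 <= 489? ✓; start 341 < 787? ✓; end 525 > 225? ✓ → yes.
Result: job75, job77, job78.

job75, job77, job78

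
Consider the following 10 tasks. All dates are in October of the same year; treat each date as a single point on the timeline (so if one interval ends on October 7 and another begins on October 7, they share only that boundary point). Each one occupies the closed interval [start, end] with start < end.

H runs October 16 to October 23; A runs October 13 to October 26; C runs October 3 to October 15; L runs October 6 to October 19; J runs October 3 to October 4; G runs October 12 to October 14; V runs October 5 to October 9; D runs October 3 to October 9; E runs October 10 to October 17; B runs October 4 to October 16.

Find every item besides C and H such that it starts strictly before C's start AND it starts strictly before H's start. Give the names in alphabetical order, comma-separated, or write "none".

Conditions: its start is strictly before C's start (X.start < October 3) AND its start is strictly before H's start (X.start < October 16).
A: start October 13 < October 3? ✗; start October 13 < October 16? ✓ → no.
B: start October 4 < October 3? ✗; start October 4 < October 16? ✓ → no.
D: start October 3 < October 3? ✗; start October 3 < October 16? ✓ → no.
E: start October 10 < October 3? ✗; start October 10 < October 16? ✓ → no.
G: start October 12 < October 3? ✗; start October 12 < October 16? ✓ → no.
J: start October 3 < October 3? ✗; start October 3 < October 16? ✓ → no.
L: start October 6 < October 3? ✗; start October 6 < October 16? ✓ → no.
V: start October 5 < October 3? ✗; start October 5 < October 16? ✓ → no.
Result: none.

none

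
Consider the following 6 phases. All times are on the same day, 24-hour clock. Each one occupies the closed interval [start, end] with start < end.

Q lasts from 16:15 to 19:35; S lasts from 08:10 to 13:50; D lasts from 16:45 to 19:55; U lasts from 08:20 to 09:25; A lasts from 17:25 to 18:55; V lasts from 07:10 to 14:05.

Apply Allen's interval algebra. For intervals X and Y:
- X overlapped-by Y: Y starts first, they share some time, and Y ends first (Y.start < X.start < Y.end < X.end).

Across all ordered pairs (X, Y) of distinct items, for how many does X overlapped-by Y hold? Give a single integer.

1

Checking all 30 ordered pairs for relation 'overlapped-by'; matching pairs in alphabetical order:
(D, Q): D overlapped-by Q ✓
Count: 1.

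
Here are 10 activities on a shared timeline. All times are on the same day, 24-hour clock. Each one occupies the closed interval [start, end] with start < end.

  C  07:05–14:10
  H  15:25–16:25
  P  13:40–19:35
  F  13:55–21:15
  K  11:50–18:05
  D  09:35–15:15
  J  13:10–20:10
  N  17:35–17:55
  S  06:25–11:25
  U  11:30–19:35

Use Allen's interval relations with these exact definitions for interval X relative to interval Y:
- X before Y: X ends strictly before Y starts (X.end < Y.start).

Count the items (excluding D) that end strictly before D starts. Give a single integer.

Target D = [09:35, 15:15].
C [07:05, 14:10] → overlaps → no.
F [13:55, 21:15] → overlapped-by → no.
H [15:25, 16:25] → after → no.
J [13:10, 20:10] → overlapped-by → no.
K [11:50, 18:05] → overlapped-by → no.
N [17:35, 17:55] → after → no.
P [13:40, 19:35] → overlapped-by → no.
S [06:25, 11:25] → overlaps → no.
U [11:30, 19:35] → overlapped-by → no.
Total: 0.

0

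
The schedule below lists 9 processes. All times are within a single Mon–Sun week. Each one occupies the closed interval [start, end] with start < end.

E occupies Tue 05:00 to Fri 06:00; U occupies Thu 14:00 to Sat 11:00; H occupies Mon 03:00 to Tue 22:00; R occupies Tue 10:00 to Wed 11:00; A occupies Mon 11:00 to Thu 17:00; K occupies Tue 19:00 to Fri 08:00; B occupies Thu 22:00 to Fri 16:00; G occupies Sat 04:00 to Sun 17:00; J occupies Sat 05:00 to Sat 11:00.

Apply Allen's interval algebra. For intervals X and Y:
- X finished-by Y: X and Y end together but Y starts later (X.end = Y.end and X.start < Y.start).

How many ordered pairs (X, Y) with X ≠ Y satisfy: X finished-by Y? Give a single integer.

Checking all 72 ordered pairs for relation 'finished-by'; matching pairs in alphabetical order:
(U, J): U finished-by J ✓
Count: 1.

1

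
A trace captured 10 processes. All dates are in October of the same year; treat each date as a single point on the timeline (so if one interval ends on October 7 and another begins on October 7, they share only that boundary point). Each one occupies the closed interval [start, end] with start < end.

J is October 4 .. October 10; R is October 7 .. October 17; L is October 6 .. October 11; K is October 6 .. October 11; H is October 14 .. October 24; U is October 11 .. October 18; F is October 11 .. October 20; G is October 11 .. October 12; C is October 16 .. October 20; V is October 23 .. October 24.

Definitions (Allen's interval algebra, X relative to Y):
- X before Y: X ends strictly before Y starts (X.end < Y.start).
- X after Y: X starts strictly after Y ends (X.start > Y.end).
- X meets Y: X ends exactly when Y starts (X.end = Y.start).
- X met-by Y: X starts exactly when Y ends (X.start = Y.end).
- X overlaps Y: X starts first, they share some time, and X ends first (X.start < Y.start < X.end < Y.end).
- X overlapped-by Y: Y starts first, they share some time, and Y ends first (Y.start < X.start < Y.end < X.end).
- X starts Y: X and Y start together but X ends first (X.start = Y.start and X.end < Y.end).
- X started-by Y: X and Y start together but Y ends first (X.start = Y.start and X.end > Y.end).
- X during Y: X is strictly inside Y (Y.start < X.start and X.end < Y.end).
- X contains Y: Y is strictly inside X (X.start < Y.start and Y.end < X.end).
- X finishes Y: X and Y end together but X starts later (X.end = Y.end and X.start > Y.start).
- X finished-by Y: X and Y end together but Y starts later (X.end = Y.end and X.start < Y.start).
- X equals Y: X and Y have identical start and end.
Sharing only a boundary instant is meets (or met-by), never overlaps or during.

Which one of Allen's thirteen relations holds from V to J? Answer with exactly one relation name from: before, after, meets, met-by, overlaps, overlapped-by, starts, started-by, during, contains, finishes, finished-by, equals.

V = [October 23, October 24]; J = [October 4, October 10].
Compare endpoints: V.start > J.start, V.start > J.end, V.end > J.start, V.end > J.end.
That pattern is 'after'.

after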